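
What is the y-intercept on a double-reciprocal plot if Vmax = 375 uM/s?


y-intercept = 1/Vmax
= 1/375
= 0.0027 s/uM

0.0027 s/uM


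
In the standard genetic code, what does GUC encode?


Standard genetic code lookup.
Codon GUC -> Val

Val


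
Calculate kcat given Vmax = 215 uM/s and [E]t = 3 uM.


kcat = Vmax / [E]t
kcat = 215 / 3
kcat = 71.6667 s^-1

71.6667 s^-1


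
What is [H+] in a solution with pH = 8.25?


[H+] = 10^(-pH)
[H+] = 10^(-8.25)
[H+] = 5.623e-09 M

5.623e-09 M


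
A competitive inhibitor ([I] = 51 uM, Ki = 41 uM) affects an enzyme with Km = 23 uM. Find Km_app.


Km_app = Km * (1 + [I]/Ki)
Km_app = 23 * (1 + 51/41)
Km_app = 51.6098 uM

51.6098 uM


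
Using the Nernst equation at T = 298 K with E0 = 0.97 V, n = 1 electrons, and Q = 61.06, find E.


E = E0 - (RT/nF) * ln(Q)
E = 0.97 - (8.314 * 298 / (1 * 96485)) * ln(61.06)
E = 0.8644 V

0.8644 V


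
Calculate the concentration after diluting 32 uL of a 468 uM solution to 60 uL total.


C2 = C1 * V1 / V2
C2 = 468 * 32 / 60
C2 = 249.6 uM

249.6 uM


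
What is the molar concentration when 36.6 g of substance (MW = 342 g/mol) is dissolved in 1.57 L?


C = (mass / MW) / volume
C = (36.6 / 342) / 1.57
C = 0.0682 M

0.0682 M


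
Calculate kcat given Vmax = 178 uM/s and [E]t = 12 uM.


kcat = Vmax / [E]t
kcat = 178 / 12
kcat = 14.8333 s^-1

14.8333 s^-1


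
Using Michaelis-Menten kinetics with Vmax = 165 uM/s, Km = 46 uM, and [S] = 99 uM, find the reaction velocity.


v = Vmax * [S] / (Km + [S])
v = 165 * 99 / (46 + 99)
v = 112.6552 uM/s

112.6552 uM/s


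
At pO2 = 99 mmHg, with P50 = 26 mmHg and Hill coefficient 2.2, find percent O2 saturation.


Y = pO2^n / (P50^n + pO2^n)
Y = 99^2.2 / (26^2.2 + 99^2.2)
Y = 94.99%

94.99%


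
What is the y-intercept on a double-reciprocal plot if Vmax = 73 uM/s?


y-intercept = 1/Vmax
= 1/73
= 0.0137 s/uM

0.0137 s/uM


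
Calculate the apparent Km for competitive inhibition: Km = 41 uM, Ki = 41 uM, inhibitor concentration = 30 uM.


Km_app = Km * (1 + [I]/Ki)
Km_app = 41 * (1 + 30/41)
Km_app = 71.0 uM

71.0 uM


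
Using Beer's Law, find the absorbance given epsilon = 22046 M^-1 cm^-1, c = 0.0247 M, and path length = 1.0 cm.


A = epsilon * c * l
A = 22046 * 0.0247 * 1.0
A = 544.5362

544.5362


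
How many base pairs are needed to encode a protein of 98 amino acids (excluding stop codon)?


Each amino acid = 1 codon = 3 bp
bp = 98 * 3 = 294 bp

294 bp


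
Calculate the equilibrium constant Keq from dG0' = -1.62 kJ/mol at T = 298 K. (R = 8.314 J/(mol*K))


Keq = exp(-dG0 * 1000 / (R * T))
Keq = exp(-(-1.62) * 1000 / (8.314 * 298))
Keq = 1.923

1.923


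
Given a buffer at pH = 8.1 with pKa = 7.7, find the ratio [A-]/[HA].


[A-]/[HA] = 10^(pH - pKa)
= 10^(8.1 - 7.7)
= 2.5119

2.5119


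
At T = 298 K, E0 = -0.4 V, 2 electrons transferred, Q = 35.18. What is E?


E = E0 - (RT/nF) * ln(Q)
E = -0.4 - (8.314 * 298 / (2 * 96485)) * ln(35.18)
E = -0.4457 V

-0.4457 V


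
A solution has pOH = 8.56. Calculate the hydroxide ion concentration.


[OH-] = 10^(-pOH)
[OH-] = 10^(-8.56)
[OH-] = 2.754e-09 M

2.754e-09 M


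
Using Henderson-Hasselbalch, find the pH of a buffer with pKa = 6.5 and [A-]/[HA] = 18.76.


pH = pKa + log10([A-]/[HA])
pH = 6.5 + log10(18.76)
pH = 7.7732

7.7732


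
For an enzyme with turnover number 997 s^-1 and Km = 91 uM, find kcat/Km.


Catalytic efficiency = kcat / Km
= 997 / 91
= 10.956 uM^-1*s^-1

10.956 uM^-1*s^-1


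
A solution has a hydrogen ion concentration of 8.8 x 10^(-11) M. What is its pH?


pH = -log10([H+])
pH = -log10(8.8 x 10^(-11))
pH = 10.0555

10.0555


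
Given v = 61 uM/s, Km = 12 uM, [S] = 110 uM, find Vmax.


Vmax = v * (Km + [S]) / [S]
Vmax = 61 * (12 + 110) / 110
Vmax = 67.6545 uM/s

67.6545 uM/s


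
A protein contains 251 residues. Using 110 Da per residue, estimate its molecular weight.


MW = n_residues * 110 Da
MW = 251 * 110
MW = 27610 Da

27610 Da


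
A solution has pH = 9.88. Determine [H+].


[H+] = 10^(-pH)
[H+] = 10^(-9.88)
[H+] = 1.318e-10 M

1.318e-10 M


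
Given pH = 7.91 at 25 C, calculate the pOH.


pOH = 14 - pH
pOH = 14 - 7.91
pOH = 6.09

6.09


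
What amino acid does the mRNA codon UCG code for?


Standard genetic code lookup.
Codon UCG -> Ser

Ser


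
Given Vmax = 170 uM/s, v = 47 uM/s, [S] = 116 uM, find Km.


Km = [S] * (Vmax - v) / v
Km = 116 * (170 - 47) / 47
Km = 303.5745 uM

303.5745 uM


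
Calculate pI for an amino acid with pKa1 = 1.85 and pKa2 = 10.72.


pI = (pKa1 + pKa2) / 2
pI = (1.85 + 10.72) / 2
pI = 6.285

6.285


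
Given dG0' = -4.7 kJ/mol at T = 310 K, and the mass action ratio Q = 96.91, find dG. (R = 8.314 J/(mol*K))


dG = dG0' + RT * ln(Q) / 1000
dG = -4.7 + 8.314 * 310 * ln(96.91) / 1000
dG = 7.0882 kJ/mol

7.0882 kJ/mol


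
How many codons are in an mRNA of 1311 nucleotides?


codons = nucleotides / 3
codons = 1311 / 3 = 437

437


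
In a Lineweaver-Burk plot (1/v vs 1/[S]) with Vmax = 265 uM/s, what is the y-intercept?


y-intercept = 1/Vmax
= 1/265
= 0.0038 s/uM

0.0038 s/uM


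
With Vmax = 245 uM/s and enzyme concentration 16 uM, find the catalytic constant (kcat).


kcat = Vmax / [E]t
kcat = 245 / 16
kcat = 15.3125 s^-1

15.3125 s^-1


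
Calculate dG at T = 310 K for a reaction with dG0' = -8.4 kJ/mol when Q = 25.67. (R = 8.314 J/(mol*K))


dG = dG0' + RT * ln(Q) / 1000
dG = -8.4 + 8.314 * 310 * ln(25.67) / 1000
dG = -0.0357 kJ/mol

-0.0357 kJ/mol


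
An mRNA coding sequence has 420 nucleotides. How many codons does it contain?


codons = nucleotides / 3
codons = 420 / 3 = 140

140


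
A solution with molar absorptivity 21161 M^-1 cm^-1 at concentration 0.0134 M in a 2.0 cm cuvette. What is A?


A = epsilon * c * l
A = 21161 * 0.0134 * 2.0
A = 567.1148

567.1148


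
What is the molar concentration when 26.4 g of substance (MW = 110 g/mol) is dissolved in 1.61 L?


C = (mass / MW) / volume
C = (26.4 / 110) / 1.61
C = 0.1491 M

0.1491 M


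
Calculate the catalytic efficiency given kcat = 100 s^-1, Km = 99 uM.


Catalytic efficiency = kcat / Km
= 100 / 99
= 1.0101 uM^-1*s^-1

1.0101 uM^-1*s^-1


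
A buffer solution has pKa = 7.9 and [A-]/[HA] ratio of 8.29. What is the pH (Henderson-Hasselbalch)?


pH = pKa + log10([A-]/[HA])
pH = 7.9 + log10(8.29)
pH = 8.8186

8.8186


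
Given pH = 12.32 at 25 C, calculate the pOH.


pOH = 14 - pH
pOH = 14 - 12.32
pOH = 1.68

1.68


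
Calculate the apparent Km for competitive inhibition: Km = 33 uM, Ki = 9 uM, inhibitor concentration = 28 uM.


Km_app = Km * (1 + [I]/Ki)
Km_app = 33 * (1 + 28/9)
Km_app = 135.6667 uM

135.6667 uM


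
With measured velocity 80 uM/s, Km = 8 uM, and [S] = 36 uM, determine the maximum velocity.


Vmax = v * (Km + [S]) / [S]
Vmax = 80 * (8 + 36) / 36
Vmax = 97.7778 uM/s

97.7778 uM/s


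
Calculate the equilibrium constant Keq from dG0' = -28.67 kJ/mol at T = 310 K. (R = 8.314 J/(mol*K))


Keq = exp(-dG0 * 1000 / (R * T))
Keq = exp(-(-28.67) * 1000 / (8.314 * 310))
Keq = 67769.7967

67769.7967


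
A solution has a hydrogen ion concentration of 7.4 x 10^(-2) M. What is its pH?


pH = -log10([H+])
pH = -log10(7.4 x 10^(-2))
pH = 1.1308

1.1308


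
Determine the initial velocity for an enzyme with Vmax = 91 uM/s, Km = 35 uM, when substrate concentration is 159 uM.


v = Vmax * [S] / (Km + [S])
v = 91 * 159 / (35 + 159)
v = 74.5825 uM/s

74.5825 uM/s


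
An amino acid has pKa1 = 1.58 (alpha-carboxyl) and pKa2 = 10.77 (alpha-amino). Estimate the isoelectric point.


pI = (pKa1 + pKa2) / 2
pI = (1.58 + 10.77) / 2
pI = 6.175

6.175


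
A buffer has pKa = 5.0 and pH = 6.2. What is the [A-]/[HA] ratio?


[A-]/[HA] = 10^(pH - pKa)
= 10^(6.2 - 5.0)
= 15.8489

15.8489


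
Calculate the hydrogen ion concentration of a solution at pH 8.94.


[H+] = 10^(-pH)
[H+] = 10^(-8.94)
[H+] = 1.148e-09 M

1.148e-09 M


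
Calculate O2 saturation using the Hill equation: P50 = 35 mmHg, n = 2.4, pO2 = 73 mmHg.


Y = pO2^n / (P50^n + pO2^n)
Y = 73^2.4 / (35^2.4 + 73^2.4)
Y = 85.37%

85.37%


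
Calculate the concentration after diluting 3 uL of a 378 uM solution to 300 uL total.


C2 = C1 * V1 / V2
C2 = 378 * 3 / 300
C2 = 3.78 uM

3.78 uM


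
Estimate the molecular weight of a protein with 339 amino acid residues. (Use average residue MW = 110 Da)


MW = n_residues * 110 Da
MW = 339 * 110
MW = 37290 Da

37290 Da


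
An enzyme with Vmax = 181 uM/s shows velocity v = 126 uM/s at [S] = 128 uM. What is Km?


Km = [S] * (Vmax - v) / v
Km = 128 * (181 - 126) / 126
Km = 55.873 uM

55.873 uM


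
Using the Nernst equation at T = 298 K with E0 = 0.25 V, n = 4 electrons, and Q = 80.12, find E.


E = E0 - (RT/nF) * ln(Q)
E = 0.25 - (8.314 * 298 / (4 * 96485)) * ln(80.12)
E = 0.2219 V

0.2219 V


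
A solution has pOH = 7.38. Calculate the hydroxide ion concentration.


[OH-] = 10^(-pOH)
[OH-] = 10^(-7.38)
[OH-] = 4.169e-08 M

4.169e-08 M


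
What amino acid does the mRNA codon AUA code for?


Standard genetic code lookup.
Codon AUA -> Ile

Ile


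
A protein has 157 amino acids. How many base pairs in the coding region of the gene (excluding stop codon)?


Each amino acid = 1 codon = 3 bp
bp = 157 * 3 = 471 bp

471 bp


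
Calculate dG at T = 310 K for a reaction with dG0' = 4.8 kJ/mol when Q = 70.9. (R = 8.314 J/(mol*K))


dG = dG0' + RT * ln(Q) / 1000
dG = 4.8 + 8.314 * 310 * ln(70.9) / 1000
dG = 15.7827 kJ/mol

15.7827 kJ/mol


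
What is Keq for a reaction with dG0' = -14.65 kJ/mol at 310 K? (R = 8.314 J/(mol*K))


Keq = exp(-dG0 * 1000 / (R * T))
Keq = exp(-(-14.65) * 1000 / (8.314 * 310))
Keq = 294.1692

294.1692


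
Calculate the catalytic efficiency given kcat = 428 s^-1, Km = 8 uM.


Catalytic efficiency = kcat / Km
= 428 / 8
= 53.5 uM^-1*s^-1

53.5 uM^-1*s^-1


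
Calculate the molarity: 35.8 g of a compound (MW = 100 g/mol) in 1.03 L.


C = (mass / MW) / volume
C = (35.8 / 100) / 1.03
C = 0.3476 M

0.3476 M


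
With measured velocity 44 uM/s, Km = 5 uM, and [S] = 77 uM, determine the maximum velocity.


Vmax = v * (Km + [S]) / [S]
Vmax = 44 * (5 + 77) / 77
Vmax = 46.8571 uM/s

46.8571 uM/s


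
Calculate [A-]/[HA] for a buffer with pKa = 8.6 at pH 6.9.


[A-]/[HA] = 10^(pH - pKa)
= 10^(6.9 - 8.6)
= 0.02

0.02


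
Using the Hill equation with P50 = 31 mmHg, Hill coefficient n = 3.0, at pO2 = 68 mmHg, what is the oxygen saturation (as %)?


Y = pO2^n / (P50^n + pO2^n)
Y = 68^3.0 / (31^3.0 + 68^3.0)
Y = 91.35%

91.35%


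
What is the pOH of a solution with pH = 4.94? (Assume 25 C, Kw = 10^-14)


pOH = 14 - pH
pOH = 14 - 4.94
pOH = 9.06

9.06


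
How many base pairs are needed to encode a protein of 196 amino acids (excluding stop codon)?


Each amino acid = 1 codon = 3 bp
bp = 196 * 3 = 588 bp

588 bp


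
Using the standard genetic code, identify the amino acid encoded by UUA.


Standard genetic code lookup.
Codon UUA -> Leu

Leu


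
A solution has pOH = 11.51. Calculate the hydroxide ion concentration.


[OH-] = 10^(-pOH)
[OH-] = 10^(-11.51)
[OH-] = 3.090e-12 M

3.090e-12 M


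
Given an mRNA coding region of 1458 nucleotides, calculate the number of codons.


codons = nucleotides / 3
codons = 1458 / 3 = 486

486


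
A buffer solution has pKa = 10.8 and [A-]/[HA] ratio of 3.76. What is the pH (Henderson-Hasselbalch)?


pH = pKa + log10([A-]/[HA])
pH = 10.8 + log10(3.76)
pH = 11.3752

11.3752


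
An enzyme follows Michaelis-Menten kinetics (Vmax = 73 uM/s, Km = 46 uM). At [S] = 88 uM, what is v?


v = Vmax * [S] / (Km + [S])
v = 73 * 88 / (46 + 88)
v = 47.9403 uM/s

47.9403 uM/s


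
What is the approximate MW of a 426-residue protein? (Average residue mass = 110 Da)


MW = n_residues * 110 Da
MW = 426 * 110
MW = 46860 Da

46860 Da


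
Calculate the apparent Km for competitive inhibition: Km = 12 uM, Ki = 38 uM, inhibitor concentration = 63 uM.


Km_app = Km * (1 + [I]/Ki)
Km_app = 12 * (1 + 63/38)
Km_app = 31.8947 uM

31.8947 uM


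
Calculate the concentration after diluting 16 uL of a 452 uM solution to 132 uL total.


C2 = C1 * V1 / V2
C2 = 452 * 16 / 132
C2 = 54.7879 uM

54.7879 uM


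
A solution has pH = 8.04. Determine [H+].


[H+] = 10^(-pH)
[H+] = 10^(-8.04)
[H+] = 9.120e-09 M

9.120e-09 M


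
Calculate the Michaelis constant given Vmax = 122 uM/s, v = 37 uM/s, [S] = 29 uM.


Km = [S] * (Vmax - v) / v
Km = 29 * (122 - 37) / 37
Km = 66.6216 uM

66.6216 uM


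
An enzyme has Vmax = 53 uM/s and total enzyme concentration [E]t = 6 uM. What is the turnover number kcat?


kcat = Vmax / [E]t
kcat = 53 / 6
kcat = 8.8333 s^-1

8.8333 s^-1


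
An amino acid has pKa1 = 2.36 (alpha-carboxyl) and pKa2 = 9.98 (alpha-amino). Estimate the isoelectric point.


pI = (pKa1 + pKa2) / 2
pI = (2.36 + 9.98) / 2
pI = 6.17

6.17


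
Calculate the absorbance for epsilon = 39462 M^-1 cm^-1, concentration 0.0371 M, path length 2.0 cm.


A = epsilon * c * l
A = 39462 * 0.0371 * 2.0
A = 2928.0804

2928.0804


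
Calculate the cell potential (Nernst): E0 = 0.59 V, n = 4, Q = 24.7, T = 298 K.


E = E0 - (RT/nF) * ln(Q)
E = 0.59 - (8.314 * 298 / (4 * 96485)) * ln(24.7)
E = 0.5694 V

0.5694 V


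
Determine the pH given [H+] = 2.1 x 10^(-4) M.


pH = -log10([H+])
pH = -log10(2.1 x 10^(-4))
pH = 3.6778

3.6778


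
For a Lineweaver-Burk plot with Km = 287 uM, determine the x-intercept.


x-intercept = -1/Km
= -1/287
= -0.0035 1/uM

-0.0035 1/uM


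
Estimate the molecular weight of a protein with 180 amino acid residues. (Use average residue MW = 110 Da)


MW = n_residues * 110 Da
MW = 180 * 110
MW = 19800 Da

19800 Da


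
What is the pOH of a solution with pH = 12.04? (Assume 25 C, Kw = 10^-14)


pOH = 14 - pH
pOH = 14 - 12.04
pOH = 1.96

1.96


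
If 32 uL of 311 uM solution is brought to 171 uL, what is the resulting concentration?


C2 = C1 * V1 / V2
C2 = 311 * 32 / 171
C2 = 58.1988 uM

58.1988 uM


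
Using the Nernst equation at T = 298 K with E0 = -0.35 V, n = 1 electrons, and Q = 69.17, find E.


E = E0 - (RT/nF) * ln(Q)
E = -0.35 - (8.314 * 298 / (1 * 96485)) * ln(69.17)
E = -0.4588 V

-0.4588 V


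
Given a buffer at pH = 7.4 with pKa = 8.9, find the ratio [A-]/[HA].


[A-]/[HA] = 10^(pH - pKa)
= 10^(7.4 - 8.9)
= 0.0316

0.0316


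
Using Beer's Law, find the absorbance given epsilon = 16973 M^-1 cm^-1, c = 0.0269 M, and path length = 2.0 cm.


A = epsilon * c * l
A = 16973 * 0.0269 * 2.0
A = 913.1474

913.1474


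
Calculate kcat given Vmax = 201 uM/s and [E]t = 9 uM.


kcat = Vmax / [E]t
kcat = 201 / 9
kcat = 22.3333 s^-1

22.3333 s^-1


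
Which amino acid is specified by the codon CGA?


Standard genetic code lookup.
Codon CGA -> Arg

Arg


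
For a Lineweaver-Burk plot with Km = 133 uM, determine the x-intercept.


x-intercept = -1/Km
= -1/133
= -0.0075 1/uM

-0.0075 1/uM


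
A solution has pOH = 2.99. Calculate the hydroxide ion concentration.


[OH-] = 10^(-pOH)
[OH-] = 10^(-2.99)
[OH-] = 0.001 M

0.001 M


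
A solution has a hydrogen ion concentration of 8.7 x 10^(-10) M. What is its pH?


pH = -log10([H+])
pH = -log10(8.7 x 10^(-10))
pH = 9.0605

9.0605


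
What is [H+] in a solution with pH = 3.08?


[H+] = 10^(-pH)
[H+] = 10^(-3.08)
[H+] = 8.318e-04 M

8.318e-04 M


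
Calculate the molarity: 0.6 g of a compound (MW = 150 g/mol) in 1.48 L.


C = (mass / MW) / volume
C = (0.6 / 150) / 1.48
C = 0.0027 M

0.0027 M


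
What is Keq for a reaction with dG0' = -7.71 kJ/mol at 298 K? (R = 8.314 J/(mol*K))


Keq = exp(-dG0 * 1000 / (R * T))
Keq = exp(-(-7.71) * 1000 / (8.314 * 298))
Keq = 22.4641

22.4641


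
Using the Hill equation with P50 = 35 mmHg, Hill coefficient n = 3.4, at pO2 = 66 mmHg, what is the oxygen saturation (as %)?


Y = pO2^n / (P50^n + pO2^n)
Y = 66^3.4 / (35^3.4 + 66^3.4)
Y = 89.63%

89.63%


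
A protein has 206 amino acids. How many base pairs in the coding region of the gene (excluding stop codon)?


Each amino acid = 1 codon = 3 bp
bp = 206 * 3 = 618 bp

618 bp


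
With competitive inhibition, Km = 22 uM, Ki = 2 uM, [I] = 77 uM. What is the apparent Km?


Km_app = Km * (1 + [I]/Ki)
Km_app = 22 * (1 + 77/2)
Km_app = 869.0 uM

869.0 uM


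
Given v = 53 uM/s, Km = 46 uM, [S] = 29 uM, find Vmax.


Vmax = v * (Km + [S]) / [S]
Vmax = 53 * (46 + 29) / 29
Vmax = 137.069 uM/s

137.069 uM/s


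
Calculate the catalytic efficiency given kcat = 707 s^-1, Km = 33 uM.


Catalytic efficiency = kcat / Km
= 707 / 33
= 21.4242 uM^-1*s^-1

21.4242 uM^-1*s^-1


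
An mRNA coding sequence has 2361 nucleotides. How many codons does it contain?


codons = nucleotides / 3
codons = 2361 / 3 = 787

787


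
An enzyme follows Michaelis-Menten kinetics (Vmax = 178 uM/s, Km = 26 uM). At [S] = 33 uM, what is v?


v = Vmax * [S] / (Km + [S])
v = 178 * 33 / (26 + 33)
v = 99.5593 uM/s

99.5593 uM/s


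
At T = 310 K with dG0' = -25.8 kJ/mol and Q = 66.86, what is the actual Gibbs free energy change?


dG = dG0' + RT * ln(Q) / 1000
dG = -25.8 + 8.314 * 310 * ln(66.86) / 1000
dG = -14.9685 kJ/mol

-14.9685 kJ/mol


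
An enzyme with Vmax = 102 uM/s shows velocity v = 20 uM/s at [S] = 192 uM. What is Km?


Km = [S] * (Vmax - v) / v
Km = 192 * (102 - 20) / 20
Km = 787.2 uM

787.2 uM


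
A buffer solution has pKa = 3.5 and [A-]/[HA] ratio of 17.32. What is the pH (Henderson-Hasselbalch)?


pH = pKa + log10([A-]/[HA])
pH = 3.5 + log10(17.32)
pH = 4.7385

4.7385


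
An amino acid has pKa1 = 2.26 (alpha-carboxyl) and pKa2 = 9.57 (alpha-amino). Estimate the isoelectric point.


pI = (pKa1 + pKa2) / 2
pI = (2.26 + 9.57) / 2
pI = 5.915

5.915


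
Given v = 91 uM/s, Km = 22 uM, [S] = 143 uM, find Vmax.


Vmax = v * (Km + [S]) / [S]
Vmax = 91 * (22 + 143) / 143
Vmax = 105.0 uM/s

105.0 uM/s


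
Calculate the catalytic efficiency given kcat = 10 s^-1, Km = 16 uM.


Catalytic efficiency = kcat / Km
= 10 / 16
= 0.625 uM^-1*s^-1

0.625 uM^-1*s^-1


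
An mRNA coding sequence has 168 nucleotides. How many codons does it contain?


codons = nucleotides / 3
codons = 168 / 3 = 56

56


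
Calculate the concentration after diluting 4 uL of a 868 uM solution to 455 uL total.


C2 = C1 * V1 / V2
C2 = 868 * 4 / 455
C2 = 7.6308 uM

7.6308 uM


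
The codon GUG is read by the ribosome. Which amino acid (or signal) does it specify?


Standard genetic code lookup.
Codon GUG -> Val

Val


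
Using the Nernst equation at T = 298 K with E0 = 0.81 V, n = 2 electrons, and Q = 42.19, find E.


E = E0 - (RT/nF) * ln(Q)
E = 0.81 - (8.314 * 298 / (2 * 96485)) * ln(42.19)
E = 0.762 V

0.762 V


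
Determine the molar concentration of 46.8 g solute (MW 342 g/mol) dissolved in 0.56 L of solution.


C = (mass / MW) / volume
C = (46.8 / 342) / 0.56
C = 0.2444 M

0.2444 M


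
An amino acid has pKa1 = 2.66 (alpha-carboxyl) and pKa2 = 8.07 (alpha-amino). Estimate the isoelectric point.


pI = (pKa1 + pKa2) / 2
pI = (2.66 + 8.07) / 2
pI = 5.365

5.365


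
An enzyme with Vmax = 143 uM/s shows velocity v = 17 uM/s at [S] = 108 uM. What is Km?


Km = [S] * (Vmax - v) / v
Km = 108 * (143 - 17) / 17
Km = 800.4706 uM

800.4706 uM


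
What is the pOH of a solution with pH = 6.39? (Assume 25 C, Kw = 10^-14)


pOH = 14 - pH
pOH = 14 - 6.39
pOH = 7.61

7.61


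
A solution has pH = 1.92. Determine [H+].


[H+] = 10^(-pH)
[H+] = 10^(-1.92)
[H+] = 0.012 M

0.012 M


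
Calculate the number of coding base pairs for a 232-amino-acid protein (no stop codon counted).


Each amino acid = 1 codon = 3 bp
bp = 232 * 3 = 696 bp

696 bp


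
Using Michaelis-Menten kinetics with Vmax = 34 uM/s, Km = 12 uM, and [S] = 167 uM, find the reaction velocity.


v = Vmax * [S] / (Km + [S])
v = 34 * 167 / (12 + 167)
v = 31.7207 uM/s

31.7207 uM/s


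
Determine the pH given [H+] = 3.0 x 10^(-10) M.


pH = -log10([H+])
pH = -log10(3.0 x 10^(-10))
pH = 9.5229

9.5229


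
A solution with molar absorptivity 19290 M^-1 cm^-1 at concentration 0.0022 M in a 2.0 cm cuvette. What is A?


A = epsilon * c * l
A = 19290 * 0.0022 * 2.0
A = 84.876

84.876


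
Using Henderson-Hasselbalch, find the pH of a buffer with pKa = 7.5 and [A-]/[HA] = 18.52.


pH = pKa + log10([A-]/[HA])
pH = 7.5 + log10(18.52)
pH = 8.7676

8.7676


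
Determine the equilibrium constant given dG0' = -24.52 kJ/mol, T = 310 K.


Keq = exp(-dG0 * 1000 / (R * T))
Keq = exp(-(-24.52) * 1000 / (8.314 * 310))
Keq = 13543.8067

13543.8067


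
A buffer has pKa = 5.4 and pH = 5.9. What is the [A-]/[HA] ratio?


[A-]/[HA] = 10^(pH - pKa)
= 10^(5.9 - 5.4)
= 3.1623

3.1623


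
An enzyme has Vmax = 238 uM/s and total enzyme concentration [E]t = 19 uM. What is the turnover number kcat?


kcat = Vmax / [E]t
kcat = 238 / 19
kcat = 12.5263 s^-1

12.5263 s^-1


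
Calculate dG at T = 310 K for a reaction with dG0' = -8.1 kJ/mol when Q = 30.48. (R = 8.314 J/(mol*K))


dG = dG0' + RT * ln(Q) / 1000
dG = -8.1 + 8.314 * 310 * ln(30.48) / 1000
dG = 0.707 kJ/mol

0.707 kJ/mol


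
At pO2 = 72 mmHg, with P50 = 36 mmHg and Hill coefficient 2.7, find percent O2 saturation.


Y = pO2^n / (P50^n + pO2^n)
Y = 72^2.7 / (36^2.7 + 72^2.7)
Y = 86.66%

86.66%


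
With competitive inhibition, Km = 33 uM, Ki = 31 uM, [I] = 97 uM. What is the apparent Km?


Km_app = Km * (1 + [I]/Ki)
Km_app = 33 * (1 + 97/31)
Km_app = 136.2581 uM

136.2581 uM


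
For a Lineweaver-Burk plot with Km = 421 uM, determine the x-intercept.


x-intercept = -1/Km
= -1/421
= -0.0024 1/uM

-0.0024 1/uM


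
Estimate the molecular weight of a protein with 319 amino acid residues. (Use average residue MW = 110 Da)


MW = n_residues * 110 Da
MW = 319 * 110
MW = 35090 Da

35090 Da


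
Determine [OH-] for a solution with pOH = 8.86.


[OH-] = 10^(-pOH)
[OH-] = 10^(-8.86)
[OH-] = 1.380e-09 M

1.380e-09 M


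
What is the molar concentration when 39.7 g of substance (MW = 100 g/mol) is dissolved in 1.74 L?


C = (mass / MW) / volume
C = (39.7 / 100) / 1.74
C = 0.2282 M

0.2282 M


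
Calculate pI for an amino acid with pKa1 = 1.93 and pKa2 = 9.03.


pI = (pKa1 + pKa2) / 2
pI = (1.93 + 9.03) / 2
pI = 5.48

5.48


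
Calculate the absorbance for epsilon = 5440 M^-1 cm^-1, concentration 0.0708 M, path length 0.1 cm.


A = epsilon * c * l
A = 5440 * 0.0708 * 0.1
A = 38.5152

38.5152


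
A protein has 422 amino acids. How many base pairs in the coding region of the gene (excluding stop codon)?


Each amino acid = 1 codon = 3 bp
bp = 422 * 3 = 1266 bp

1266 bp


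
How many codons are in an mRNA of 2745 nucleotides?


codons = nucleotides / 3
codons = 2745 / 3 = 915

915


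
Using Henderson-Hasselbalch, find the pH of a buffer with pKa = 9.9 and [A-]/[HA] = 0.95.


pH = pKa + log10([A-]/[HA])
pH = 9.9 + log10(0.95)
pH = 9.8777

9.8777


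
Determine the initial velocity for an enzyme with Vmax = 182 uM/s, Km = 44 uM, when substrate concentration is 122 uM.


v = Vmax * [S] / (Km + [S])
v = 182 * 122 / (44 + 122)
v = 133.759 uM/s

133.759 uM/s


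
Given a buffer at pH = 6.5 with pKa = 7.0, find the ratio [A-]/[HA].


[A-]/[HA] = 10^(pH - pKa)
= 10^(6.5 - 7.0)
= 0.3162

0.3162


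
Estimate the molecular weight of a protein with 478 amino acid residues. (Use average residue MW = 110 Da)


MW = n_residues * 110 Da
MW = 478 * 110
MW = 52580 Da

52580 Da


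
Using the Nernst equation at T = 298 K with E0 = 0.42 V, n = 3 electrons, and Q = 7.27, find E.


E = E0 - (RT/nF) * ln(Q)
E = 0.42 - (8.314 * 298 / (3 * 96485)) * ln(7.27)
E = 0.403 V

0.403 V


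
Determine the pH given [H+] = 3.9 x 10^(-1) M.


pH = -log10([H+])
pH = -log10(3.9 x 10^(-1))
pH = 0.4089

0.4089


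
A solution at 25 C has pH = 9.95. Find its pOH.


pOH = 14 - pH
pOH = 14 - 9.95
pOH = 4.05

4.05


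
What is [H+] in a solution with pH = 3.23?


[H+] = 10^(-pH)
[H+] = 10^(-3.23)
[H+] = 5.888e-04 M

5.888e-04 M


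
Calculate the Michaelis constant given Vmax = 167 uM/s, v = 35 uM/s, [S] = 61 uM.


Km = [S] * (Vmax - v) / v
Km = 61 * (167 - 35) / 35
Km = 230.0571 uM

230.0571 uM


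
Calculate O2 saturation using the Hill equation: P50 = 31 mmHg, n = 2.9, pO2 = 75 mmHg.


Y = pO2^n / (P50^n + pO2^n)
Y = 75^2.9 / (31^2.9 + 75^2.9)
Y = 92.84%

92.84%


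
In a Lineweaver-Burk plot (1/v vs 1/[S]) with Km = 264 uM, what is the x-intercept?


x-intercept = -1/Km
= -1/264
= -0.0038 1/uM

-0.0038 1/uM


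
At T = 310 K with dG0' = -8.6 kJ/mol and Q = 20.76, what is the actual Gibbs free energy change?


dG = dG0' + RT * ln(Q) / 1000
dG = -8.6 + 8.314 * 310 * ln(20.76) / 1000
dG = -0.7829 kJ/mol

-0.7829 kJ/mol


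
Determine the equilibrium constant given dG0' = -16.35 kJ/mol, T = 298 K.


Keq = exp(-dG0 * 1000 / (R * T))
Keq = exp(-(-16.35) * 1000 / (8.314 * 298))
Keq = 734.5094

734.5094


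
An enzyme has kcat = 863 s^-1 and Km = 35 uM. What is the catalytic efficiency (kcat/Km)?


Catalytic efficiency = kcat / Km
= 863 / 35
= 24.6571 uM^-1*s^-1

24.6571 uM^-1*s^-1


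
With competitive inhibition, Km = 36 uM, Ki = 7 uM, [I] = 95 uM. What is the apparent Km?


Km_app = Km * (1 + [I]/Ki)
Km_app = 36 * (1 + 95/7)
Km_app = 524.5714 uM

524.5714 uM


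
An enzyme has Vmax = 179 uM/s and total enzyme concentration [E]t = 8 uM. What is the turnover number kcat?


kcat = Vmax / [E]t
kcat = 179 / 8
kcat = 22.375 s^-1

22.375 s^-1


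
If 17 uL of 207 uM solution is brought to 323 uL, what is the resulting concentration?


C2 = C1 * V1 / V2
C2 = 207 * 17 / 323
C2 = 10.8947 uM

10.8947 uM


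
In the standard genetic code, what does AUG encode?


Standard genetic code lookup.
Codon AUG -> Met (start)

Met (start)


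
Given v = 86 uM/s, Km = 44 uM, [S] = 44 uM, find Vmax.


Vmax = v * (Km + [S]) / [S]
Vmax = 86 * (44 + 44) / 44
Vmax = 172.0 uM/s

172.0 uM/s


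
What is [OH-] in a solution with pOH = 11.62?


[OH-] = 10^(-pOH)
[OH-] = 10^(-11.62)
[OH-] = 2.399e-12 M

2.399e-12 M


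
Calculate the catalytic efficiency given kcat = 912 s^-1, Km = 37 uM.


Catalytic efficiency = kcat / Km
= 912 / 37
= 24.6486 uM^-1*s^-1

24.6486 uM^-1*s^-1


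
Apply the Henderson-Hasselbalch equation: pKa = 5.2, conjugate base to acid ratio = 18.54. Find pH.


pH = pKa + log10([A-]/[HA])
pH = 5.2 + log10(18.54)
pH = 6.4681

6.4681


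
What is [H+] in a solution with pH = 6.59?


[H+] = 10^(-pH)
[H+] = 10^(-6.59)
[H+] = 2.570e-07 M

2.570e-07 M


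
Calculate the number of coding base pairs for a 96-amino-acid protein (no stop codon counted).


Each amino acid = 1 codon = 3 bp
bp = 96 * 3 = 288 bp

288 bp


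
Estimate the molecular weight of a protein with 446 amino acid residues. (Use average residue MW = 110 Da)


MW = n_residues * 110 Da
MW = 446 * 110
MW = 49060 Da

49060 Da


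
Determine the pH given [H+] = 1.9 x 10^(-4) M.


pH = -log10([H+])
pH = -log10(1.9 x 10^(-4))
pH = 3.7212

3.7212


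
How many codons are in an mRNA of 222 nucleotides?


codons = nucleotides / 3
codons = 222 / 3 = 74

74


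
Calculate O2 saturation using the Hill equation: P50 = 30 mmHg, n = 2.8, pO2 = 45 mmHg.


Y = pO2^n / (P50^n + pO2^n)
Y = 45^2.8 / (30^2.8 + 45^2.8)
Y = 75.68%

75.68%


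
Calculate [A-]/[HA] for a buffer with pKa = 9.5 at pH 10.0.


[A-]/[HA] = 10^(pH - pKa)
= 10^(10.0 - 9.5)
= 3.1623

3.1623


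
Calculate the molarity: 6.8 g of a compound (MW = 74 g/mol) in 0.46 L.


C = (mass / MW) / volume
C = (6.8 / 74) / 0.46
C = 0.1998 M

0.1998 M


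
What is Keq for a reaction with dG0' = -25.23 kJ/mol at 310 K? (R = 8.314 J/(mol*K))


Keq = exp(-dG0 * 1000 / (R * T))
Keq = exp(-(-25.23) * 1000 / (8.314 * 310))
Keq = 17839.3589

17839.3589


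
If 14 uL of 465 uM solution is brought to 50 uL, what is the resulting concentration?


C2 = C1 * V1 / V2
C2 = 465 * 14 / 50
C2 = 130.2 uM

130.2 uM


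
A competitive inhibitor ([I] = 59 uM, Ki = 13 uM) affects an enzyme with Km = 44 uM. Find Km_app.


Km_app = Km * (1 + [I]/Ki)
Km_app = 44 * (1 + 59/13)
Km_app = 243.6923 uM

243.6923 uM


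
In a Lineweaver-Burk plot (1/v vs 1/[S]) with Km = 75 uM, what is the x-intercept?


x-intercept = -1/Km
= -1/75
= -0.0133 1/uM

-0.0133 1/uM


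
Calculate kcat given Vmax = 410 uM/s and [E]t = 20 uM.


kcat = Vmax / [E]t
kcat = 410 / 20
kcat = 20.5 s^-1

20.5 s^-1


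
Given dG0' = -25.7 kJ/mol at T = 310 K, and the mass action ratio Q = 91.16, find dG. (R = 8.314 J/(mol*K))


dG = dG0' + RT * ln(Q) / 1000
dG = -25.7 + 8.314 * 310 * ln(91.16) / 1000
dG = -14.0695 kJ/mol

-14.0695 kJ/mol


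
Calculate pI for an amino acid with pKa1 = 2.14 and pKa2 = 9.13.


pI = (pKa1 + pKa2) / 2
pI = (2.14 + 9.13) / 2
pI = 5.635

5.635


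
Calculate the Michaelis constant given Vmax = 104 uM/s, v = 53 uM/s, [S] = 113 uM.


Km = [S] * (Vmax - v) / v
Km = 113 * (104 - 53) / 53
Km = 108.7358 uM

108.7358 uM


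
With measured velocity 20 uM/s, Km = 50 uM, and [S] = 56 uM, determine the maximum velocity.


Vmax = v * (Km + [S]) / [S]
Vmax = 20 * (50 + 56) / 56
Vmax = 37.8571 uM/s

37.8571 uM/s


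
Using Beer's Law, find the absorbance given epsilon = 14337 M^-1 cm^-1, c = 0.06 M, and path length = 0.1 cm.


A = epsilon * c * l
A = 14337 * 0.06 * 0.1
A = 86.022

86.022


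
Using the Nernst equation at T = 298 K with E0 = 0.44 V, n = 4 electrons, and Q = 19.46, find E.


E = E0 - (RT/nF) * ln(Q)
E = 0.44 - (8.314 * 298 / (4 * 96485)) * ln(19.46)
E = 0.4209 V

0.4209 V


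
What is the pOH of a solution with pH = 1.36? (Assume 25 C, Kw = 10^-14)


pOH = 14 - pH
pOH = 14 - 1.36
pOH = 12.64

12.64


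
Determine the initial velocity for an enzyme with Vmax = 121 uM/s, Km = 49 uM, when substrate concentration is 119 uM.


v = Vmax * [S] / (Km + [S])
v = 121 * 119 / (49 + 119)
v = 85.7083 uM/s

85.7083 uM/s


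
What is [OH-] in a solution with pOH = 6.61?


[OH-] = 10^(-pOH)
[OH-] = 10^(-6.61)
[OH-] = 2.455e-07 M

2.455e-07 M


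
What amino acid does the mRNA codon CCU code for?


Standard genetic code lookup.
Codon CCU -> Pro

Pro


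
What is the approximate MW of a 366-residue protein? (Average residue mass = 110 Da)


MW = n_residues * 110 Da
MW = 366 * 110
MW = 40260 Da

40260 Da


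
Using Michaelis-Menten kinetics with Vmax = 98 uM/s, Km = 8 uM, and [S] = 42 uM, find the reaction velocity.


v = Vmax * [S] / (Km + [S])
v = 98 * 42 / (8 + 42)
v = 82.32 uM/s

82.32 uM/s


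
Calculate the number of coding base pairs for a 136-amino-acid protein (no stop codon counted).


Each amino acid = 1 codon = 3 bp
bp = 136 * 3 = 408 bp

408 bp


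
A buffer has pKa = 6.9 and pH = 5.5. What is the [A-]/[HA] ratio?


[A-]/[HA] = 10^(pH - pKa)
= 10^(5.5 - 6.9)
= 0.0398

0.0398


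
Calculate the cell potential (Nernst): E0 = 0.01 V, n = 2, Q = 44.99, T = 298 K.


E = E0 - (RT/nF) * ln(Q)
E = 0.01 - (8.314 * 298 / (2 * 96485)) * ln(44.99)
E = -0.0389 V

-0.0389 V


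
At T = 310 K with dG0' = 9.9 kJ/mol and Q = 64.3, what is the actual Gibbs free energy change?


dG = dG0' + RT * ln(Q) / 1000
dG = 9.9 + 8.314 * 310 * ln(64.3) / 1000
dG = 20.6309 kJ/mol

20.6309 kJ/mol


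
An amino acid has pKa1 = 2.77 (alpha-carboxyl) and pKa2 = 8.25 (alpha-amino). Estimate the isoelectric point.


pI = (pKa1 + pKa2) / 2
pI = (2.77 + 8.25) / 2
pI = 5.51

5.51


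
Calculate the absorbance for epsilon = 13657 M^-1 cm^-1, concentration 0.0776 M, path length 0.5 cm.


A = epsilon * c * l
A = 13657 * 0.0776 * 0.5
A = 529.8916

529.8916


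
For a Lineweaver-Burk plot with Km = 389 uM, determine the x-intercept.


x-intercept = -1/Km
= -1/389
= -0.0026 1/uM

-0.0026 1/uM


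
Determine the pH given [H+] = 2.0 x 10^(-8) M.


pH = -log10([H+])
pH = -log10(2.0 x 10^(-8))
pH = 7.699

7.699


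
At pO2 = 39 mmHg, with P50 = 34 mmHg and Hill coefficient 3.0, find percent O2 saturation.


Y = pO2^n / (P50^n + pO2^n)
Y = 39^3.0 / (34^3.0 + 39^3.0)
Y = 60.15%

60.15%


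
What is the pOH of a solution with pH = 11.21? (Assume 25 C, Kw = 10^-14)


pOH = 14 - pH
pOH = 14 - 11.21
pOH = 2.79

2.79


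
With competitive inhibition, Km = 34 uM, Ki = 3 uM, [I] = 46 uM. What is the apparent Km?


Km_app = Km * (1 + [I]/Ki)
Km_app = 34 * (1 + 46/3)
Km_app = 555.3333 uM

555.3333 uM


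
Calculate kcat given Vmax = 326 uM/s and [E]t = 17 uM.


kcat = Vmax / [E]t
kcat = 326 / 17
kcat = 19.1765 s^-1

19.1765 s^-1


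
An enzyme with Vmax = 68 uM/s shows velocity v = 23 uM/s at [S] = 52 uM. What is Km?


Km = [S] * (Vmax - v) / v
Km = 52 * (68 - 23) / 23
Km = 101.7391 uM

101.7391 uM


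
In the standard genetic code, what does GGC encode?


Standard genetic code lookup.
Codon GGC -> Gly

Gly


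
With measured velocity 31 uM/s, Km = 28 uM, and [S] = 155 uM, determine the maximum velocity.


Vmax = v * (Km + [S]) / [S]
Vmax = 31 * (28 + 155) / 155
Vmax = 36.6 uM/s

36.6 uM/s


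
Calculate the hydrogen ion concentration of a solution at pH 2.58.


[H+] = 10^(-pH)
[H+] = 10^(-2.58)
[H+] = 0.0026 M

0.0026 M


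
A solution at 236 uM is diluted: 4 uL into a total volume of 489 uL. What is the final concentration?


C2 = C1 * V1 / V2
C2 = 236 * 4 / 489
C2 = 1.9305 uM

1.9305 uM


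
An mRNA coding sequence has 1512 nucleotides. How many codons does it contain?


codons = nucleotides / 3
codons = 1512 / 3 = 504

504


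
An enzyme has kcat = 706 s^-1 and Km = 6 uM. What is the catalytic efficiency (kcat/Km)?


Catalytic efficiency = kcat / Km
= 706 / 6
= 117.6667 uM^-1*s^-1

117.6667 uM^-1*s^-1


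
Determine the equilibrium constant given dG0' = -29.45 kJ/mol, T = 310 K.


Keq = exp(-dG0 * 1000 / (R * T))
Keq = exp(-(-29.45) * 1000 / (8.314 * 310))
Keq = 91721.2625

91721.2625


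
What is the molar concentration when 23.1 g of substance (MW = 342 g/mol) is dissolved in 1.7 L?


C = (mass / MW) / volume
C = (23.1 / 342) / 1.7
C = 0.0397 M

0.0397 M


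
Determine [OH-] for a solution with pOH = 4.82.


[OH-] = 10^(-pOH)
[OH-] = 10^(-4.82)
[OH-] = 1.514e-05 M

1.514e-05 M


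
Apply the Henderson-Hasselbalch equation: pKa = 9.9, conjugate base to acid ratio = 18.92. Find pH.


pH = pKa + log10([A-]/[HA])
pH = 9.9 + log10(18.92)
pH = 11.1769

11.1769


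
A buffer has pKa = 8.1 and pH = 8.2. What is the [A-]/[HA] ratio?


[A-]/[HA] = 10^(pH - pKa)
= 10^(8.2 - 8.1)
= 1.2589

1.2589


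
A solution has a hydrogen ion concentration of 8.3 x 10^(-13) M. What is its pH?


pH = -log10([H+])
pH = -log10(8.3 x 10^(-13))
pH = 12.0809

12.0809


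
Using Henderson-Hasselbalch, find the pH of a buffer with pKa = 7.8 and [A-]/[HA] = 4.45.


pH = pKa + log10([A-]/[HA])
pH = 7.8 + log10(4.45)
pH = 8.4484

8.4484


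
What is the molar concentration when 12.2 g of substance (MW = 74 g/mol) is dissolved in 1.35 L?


C = (mass / MW) / volume
C = (12.2 / 74) / 1.35
C = 0.1221 M

0.1221 M


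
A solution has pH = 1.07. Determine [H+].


[H+] = 10^(-pH)
[H+] = 10^(-1.07)
[H+] = 0.0851 M

0.0851 M


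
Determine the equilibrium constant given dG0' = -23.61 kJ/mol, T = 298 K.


Keq = exp(-dG0 * 1000 / (R * T))
Keq = exp(-(-23.61) * 1000 / (8.314 * 298))
Keq = 13759.5853

13759.5853


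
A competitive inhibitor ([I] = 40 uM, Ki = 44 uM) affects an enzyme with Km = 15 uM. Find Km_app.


Km_app = Km * (1 + [I]/Ki)
Km_app = 15 * (1 + 40/44)
Km_app = 28.6364 uM

28.6364 uM


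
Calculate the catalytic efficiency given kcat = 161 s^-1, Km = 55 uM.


Catalytic efficiency = kcat / Km
= 161 / 55
= 2.9273 uM^-1*s^-1

2.9273 uM^-1*s^-1


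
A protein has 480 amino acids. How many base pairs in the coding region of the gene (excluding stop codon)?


Each amino acid = 1 codon = 3 bp
bp = 480 * 3 = 1440 bp

1440 bp


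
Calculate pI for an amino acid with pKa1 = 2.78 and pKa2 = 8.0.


pI = (pKa1 + pKa2) / 2
pI = (2.78 + 8.0) / 2
pI = 5.39

5.39


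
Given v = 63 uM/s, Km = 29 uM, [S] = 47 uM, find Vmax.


Vmax = v * (Km + [S]) / [S]
Vmax = 63 * (29 + 47) / 47
Vmax = 101.8723 uM/s

101.8723 uM/s


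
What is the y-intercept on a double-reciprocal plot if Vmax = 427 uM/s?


y-intercept = 1/Vmax
= 1/427
= 0.0023 s/uM

0.0023 s/uM


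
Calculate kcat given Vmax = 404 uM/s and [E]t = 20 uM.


kcat = Vmax / [E]t
kcat = 404 / 20
kcat = 20.2 s^-1

20.2 s^-1


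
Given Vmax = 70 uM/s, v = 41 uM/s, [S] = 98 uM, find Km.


Km = [S] * (Vmax - v) / v
Km = 98 * (70 - 41) / 41
Km = 69.3171 uM

69.3171 uM


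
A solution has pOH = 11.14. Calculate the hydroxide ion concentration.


[OH-] = 10^(-pOH)
[OH-] = 10^(-11.14)
[OH-] = 7.244e-12 M

7.244e-12 M


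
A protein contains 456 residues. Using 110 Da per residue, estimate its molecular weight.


MW = n_residues * 110 Da
MW = 456 * 110
MW = 50160 Da

50160 Da


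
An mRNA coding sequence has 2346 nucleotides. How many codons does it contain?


codons = nucleotides / 3
codons = 2346 / 3 = 782

782


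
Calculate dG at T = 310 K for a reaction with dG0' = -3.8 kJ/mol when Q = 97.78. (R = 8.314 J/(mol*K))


dG = dG0' + RT * ln(Q) / 1000
dG = -3.8 + 8.314 * 310 * ln(97.78) / 1000
dG = 8.0112 kJ/mol

8.0112 kJ/mol


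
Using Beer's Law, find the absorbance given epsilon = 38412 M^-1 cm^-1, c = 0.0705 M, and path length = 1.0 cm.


A = epsilon * c * l
A = 38412 * 0.0705 * 1.0
A = 2708.046

2708.046


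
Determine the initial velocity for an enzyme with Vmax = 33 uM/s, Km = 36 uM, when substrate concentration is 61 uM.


v = Vmax * [S] / (Km + [S])
v = 33 * 61 / (36 + 61)
v = 20.7526 uM/s

20.7526 uM/s


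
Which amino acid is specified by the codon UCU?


Standard genetic code lookup.
Codon UCU -> Ser

Ser


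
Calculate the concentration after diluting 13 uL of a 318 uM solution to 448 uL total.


C2 = C1 * V1 / V2
C2 = 318 * 13 / 448
C2 = 9.2277 uM

9.2277 uM


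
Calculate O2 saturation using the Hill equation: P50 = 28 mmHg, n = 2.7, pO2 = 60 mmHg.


Y = pO2^n / (P50^n + pO2^n)
Y = 60^2.7 / (28^2.7 + 60^2.7)
Y = 88.67%

88.67%


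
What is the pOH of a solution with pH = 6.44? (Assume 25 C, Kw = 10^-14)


pOH = 14 - pH
pOH = 14 - 6.44
pOH = 7.56

7.56


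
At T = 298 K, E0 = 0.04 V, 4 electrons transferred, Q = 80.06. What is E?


E = E0 - (RT/nF) * ln(Q)
E = 0.04 - (8.314 * 298 / (4 * 96485)) * ln(80.06)
E = 0.0119 V

0.0119 V


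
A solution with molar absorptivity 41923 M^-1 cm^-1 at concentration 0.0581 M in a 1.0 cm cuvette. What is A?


A = epsilon * c * l
A = 41923 * 0.0581 * 1.0
A = 2435.7263

2435.7263


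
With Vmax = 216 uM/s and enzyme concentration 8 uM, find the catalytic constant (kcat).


kcat = Vmax / [E]t
kcat = 216 / 8
kcat = 27.0 s^-1

27.0 s^-1


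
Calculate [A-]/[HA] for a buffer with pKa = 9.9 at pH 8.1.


[A-]/[HA] = 10^(pH - pKa)
= 10^(8.1 - 9.9)
= 0.0158

0.0158


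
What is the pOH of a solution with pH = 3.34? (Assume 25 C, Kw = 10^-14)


pOH = 14 - pH
pOH = 14 - 3.34
pOH = 10.66

10.66


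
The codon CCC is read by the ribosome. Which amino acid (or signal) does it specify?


Standard genetic code lookup.
Codon CCC -> Pro

Pro
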